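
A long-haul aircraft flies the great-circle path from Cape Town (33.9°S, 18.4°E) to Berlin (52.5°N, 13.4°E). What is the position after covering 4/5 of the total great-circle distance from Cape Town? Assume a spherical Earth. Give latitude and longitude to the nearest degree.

Convert each endpoint to a unit vector on the sphere (x = cos φ cos λ, y = cos φ sin λ, z = sin φ).
The central angle between the endpoints is δ = arccos(p₁·p₂) ≈ 1.510 rad (86.5°).
Interpolate at f = 4/5 with slerp weights a = sin((1−f)δ)/sin δ ≈ 0.298, b = sin(fδ)/sin δ ≈ 0.937.
p = a·p₁ + b·p₂ ≈ (0.789, 0.210, 0.577); φ = arcsin(p_z) ≈ 35.23°, λ = atan2(p_y, p_x) ≈ 14.91°.

≈ 35°N, 15°E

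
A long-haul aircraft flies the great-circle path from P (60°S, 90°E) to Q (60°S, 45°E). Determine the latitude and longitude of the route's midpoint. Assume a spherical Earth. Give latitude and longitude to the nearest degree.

From cos δ = sin φ₁ sin φ₂ + cos φ₁ cos φ₂ cos Δλ, the central angle is δ ≈ 0.385 rad (22.1°).
Interpolate at f = 1/2 with slerp weights a = sin((1−f)δ)/sin δ ≈ 0.509, b = sin(fδ)/sin δ ≈ 0.509.
p = a·p₁ + b·p₂ ≈ (0.180, 0.435, -0.882); φ = arcsin(p_z) ≈ -61.92°, λ = atan2(p_y, p_x) ≈ 67.50°.

≈ (62°S, 68°E)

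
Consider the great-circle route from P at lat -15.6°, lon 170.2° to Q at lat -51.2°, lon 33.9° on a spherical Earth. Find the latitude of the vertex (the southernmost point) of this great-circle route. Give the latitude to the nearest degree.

≈ -65°

The great circle lies in the plane with unit normal n̂ = (p₁ × p₂)/|p₁ × p₂|.
Here n̂_z ≈ -0.428; the vertex latitude is φ_max = arccos|n̂_z| ≈ 64.7°.
Check via Clairaut: cos φ_max = |cos φ₁| · sin C = cos(15.6°)·sin(153.6°) ≈ 0.428, again giving ≈ 64.7°.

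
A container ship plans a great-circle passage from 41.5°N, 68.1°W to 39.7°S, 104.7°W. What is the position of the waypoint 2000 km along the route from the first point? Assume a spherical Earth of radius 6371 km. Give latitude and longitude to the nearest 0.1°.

Write both endpoints as unit vectors p₁, p₂ with components (cos φ cos λ, cos φ sin λ, sin φ).
The central angle between the endpoints is δ = arccos(p₁·p₂) ≈ 1.531 rad (87.7°). The total great-circle distance is δ·R ≈ 1.531 × 6371 ≈ 9757 km, so the target fraction is f = 2000/9757 ≈ 0.205.
Interpolate at f ≈ 0.205 with slerp weights a = sin((1−f)δ)/sin δ ≈ 0.939, b = sin(fδ)/sin δ ≈ 0.309.
p = a·p₁ + b·p₂ ≈ (0.202, -0.882, 0.425); φ = arcsin(p_z) ≈ 25.14°, λ = atan2(p_y, p_x) ≈ -77.11°.

≈ 25.1°N, 77.1°W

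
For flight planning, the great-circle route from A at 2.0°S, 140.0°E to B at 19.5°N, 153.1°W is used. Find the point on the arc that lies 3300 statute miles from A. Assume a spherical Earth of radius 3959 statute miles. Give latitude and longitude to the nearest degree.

≈ 15°N, 175°W

From cos δ = sin φ₁ sin φ₂ + cos φ₁ cos φ₂ cos Δλ, the central angle is δ ≈ 1.205 rad (69.0°). The total great-circle distance is δ·R ≈ 1.205 × 3959 ≈ 4769 mi, so the target fraction is f = 3300/4769 ≈ 0.692.
Interpolate at f ≈ 0.692 with slerp weights a = sin((1−f)δ)/sin δ ≈ 0.388, b = sin(fδ)/sin δ ≈ 0.793.
p = a·p₁ + b·p₂ ≈ (-0.964, -0.089, 0.251); φ = arcsin(p_z) ≈ 14.54°, λ = atan2(p_y, p_x) ≈ -174.75°.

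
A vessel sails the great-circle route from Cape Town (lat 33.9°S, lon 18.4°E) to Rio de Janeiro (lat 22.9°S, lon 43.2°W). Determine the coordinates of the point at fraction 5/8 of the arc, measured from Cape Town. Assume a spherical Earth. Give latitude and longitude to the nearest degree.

≈ lat 30°S, lon 22°W

Write both endpoints as unit vectors p₁, p₂ with components (cos φ cos λ, cos φ sin λ, sin φ).
The central angle between the endpoints is δ = arccos(p₁·p₂) ≈ 0.951 rad (54.5°).
Interpolate at f = 5/8 with slerp weights a = sin((1−f)δ)/sin δ ≈ 0.429, b = sin(fδ)/sin δ ≈ 0.688.
p = a·p₁ + b·p₂ ≈ (0.800, -0.321, -0.507); φ = arcsin(p_z) ≈ -30.46°, λ = atan2(p_y, p_x) ≈ -21.90°.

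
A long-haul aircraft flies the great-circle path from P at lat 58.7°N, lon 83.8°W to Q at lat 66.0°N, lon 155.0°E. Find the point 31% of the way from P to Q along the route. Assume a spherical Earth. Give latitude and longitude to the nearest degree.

Convert each endpoint to a unit vector on the sphere (x = cos φ cos λ, y = cos φ sin λ, z = sin φ).
The central angle between the endpoints is δ = arccos(p₁·p₂) ≈ 0.835 rad (47.8°).
Interpolate at f = 0.31 with slerp weights a = sin((1−f)δ)/sin δ ≈ 0.735, b = sin(fδ)/sin δ ≈ 0.345.
p = a·p₁ + b·p₂ ≈ (-0.086, -0.320, 0.943); φ = arcsin(p_z) ≈ 70.63°, λ = atan2(p_y, p_x) ≈ -105.04°.

≈ lat 71°N, lon 105°W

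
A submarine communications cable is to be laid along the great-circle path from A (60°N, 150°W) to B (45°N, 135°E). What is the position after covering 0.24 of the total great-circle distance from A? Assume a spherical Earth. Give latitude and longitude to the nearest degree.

Convert each endpoint to a unit vector on the sphere (x = cos φ cos λ, y = cos φ sin λ, z = sin φ).
The central angle between the endpoints is δ = arccos(p₁·p₂) ≈ 0.790 rad (45.3°).
Interpolate at f = 0.24 with slerp weights a = sin((1−f)δ)/sin δ ≈ 0.795, b = sin(fδ)/sin δ ≈ 0.265.
p = a·p₁ + b·p₂ ≈ (-0.477, -0.066, 0.876); φ = arcsin(p_z) ≈ 61.21°, λ = atan2(p_y, p_x) ≈ -172.10°.

≈ (61°N, 172°W)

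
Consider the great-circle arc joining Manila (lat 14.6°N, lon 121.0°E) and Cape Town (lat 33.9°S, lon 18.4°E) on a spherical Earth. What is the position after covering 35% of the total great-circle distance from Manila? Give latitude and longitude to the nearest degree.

≈ lat 6°S, lon 89°E

From cos δ = sin φ₁ sin φ₂ + cos φ₁ cos φ₂ cos Δλ, the central angle is δ ≈ 1.892 rad (108.4°).
Interpolate at f = 0.35 with slerp weights a = sin((1−f)δ)/sin δ ≈ 0.993, b = sin(fδ)/sin δ ≈ 0.648.
p = a·p₁ + b·p₂ ≈ (0.015, 0.994, -0.111); φ = arcsin(p_z) ≈ -6.38°, λ = atan2(p_y, p_x) ≈ 89.12°.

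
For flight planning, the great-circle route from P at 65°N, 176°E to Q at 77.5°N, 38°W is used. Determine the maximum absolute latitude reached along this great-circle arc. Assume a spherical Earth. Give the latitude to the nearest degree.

≈ 85°N

The great circle lies in the plane with unit normal n̂ = (p₁ × p₂)/|p₁ × p₂|.
Here n̂_z ≈ +0.087; the vertex latitude is φ_max = arccos|n̂_z| ≈ 85.0°.
Check via Clairaut: cos φ_max = |cos φ₁| · sin C = cos(65.0°)·sin(11.9°) ≈ 0.087, again giving ≈ 85.0°.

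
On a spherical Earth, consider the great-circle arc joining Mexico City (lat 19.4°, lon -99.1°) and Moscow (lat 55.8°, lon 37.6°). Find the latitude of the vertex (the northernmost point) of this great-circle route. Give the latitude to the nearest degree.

The great circle lies in the plane with unit normal n̂ = (p₁ × p₂)/|p₁ × p₂|.
Here n̂_z ≈ +0.366; the vertex latitude is φ_max = arccos|n̂_z| ≈ 68.5°.
Check via Clairaut: cos φ_max = |cos φ₁| · sin C = cos(19.4°)·sin(22.8°) ≈ 0.366, again giving ≈ 68.5°.

≈ 69°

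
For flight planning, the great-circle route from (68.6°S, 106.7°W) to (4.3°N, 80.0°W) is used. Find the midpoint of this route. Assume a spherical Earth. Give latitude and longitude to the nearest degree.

≈ (33°S, 87°W)

Convert each endpoint to a unit vector on the sphere (x = cos φ cos λ, y = cos φ sin λ, z = sin φ).
The central angle between the endpoints is δ = arccos(p₁·p₂) ≈ 1.313 rad (75.2°).
Interpolate at f = 1/2 with slerp weights a = sin((1−f)δ)/sin δ ≈ 0.631, b = sin(fδ)/sin δ ≈ 0.631.
p = a·p₁ + b·p₂ ≈ (0.043, -0.840, -0.540); φ = arcsin(p_z) ≈ -32.70°, λ = atan2(p_y, p_x) ≈ -87.06°.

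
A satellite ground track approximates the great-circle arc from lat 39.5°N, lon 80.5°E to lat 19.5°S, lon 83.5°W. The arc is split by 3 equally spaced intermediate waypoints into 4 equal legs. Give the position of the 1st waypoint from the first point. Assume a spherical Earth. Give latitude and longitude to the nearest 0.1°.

≈ lat 60.5°N, lon 26.7°E

Write both endpoints as unit vectors p₁, p₂ with components (cos φ cos λ, cos φ sin λ, sin φ).
The central angle between the endpoints is δ = arccos(p₁·p₂) ≈ 2.718 rad (155.7°).
Interpolate at f = 1/4 with slerp weights a = sin((1−f)δ)/sin δ ≈ 2.171, b = sin(fδ)/sin δ ≈ 1.528.
p = a·p₁ + b·p₂ ≈ (0.439, 0.221, 0.871); φ = arcsin(p_z) ≈ 60.54°, λ = atan2(p_y, p_x) ≈ 26.69°.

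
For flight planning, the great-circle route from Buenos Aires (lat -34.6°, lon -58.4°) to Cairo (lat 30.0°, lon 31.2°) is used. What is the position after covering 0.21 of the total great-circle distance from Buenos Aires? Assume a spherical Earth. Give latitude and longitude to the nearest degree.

≈ lat -23°, lon -37°

Write both endpoints as unit vectors p₁, p₂ with components (cos φ cos λ, cos φ sin λ, sin φ).
The central angle between the endpoints is δ = arccos(p₁·p₂) ≈ 1.853 rad (106.2°).
Interpolate at f = 0.21 with slerp weights a = sin((1−f)δ)/sin δ ≈ 1.035, b = sin(fδ)/sin δ ≈ 0.395.
p = a·p₁ + b·p₂ ≈ (0.739, -0.549, -0.390); φ = arcsin(p_z) ≈ -22.98°, λ = atan2(p_y, p_x) ≈ -36.58°.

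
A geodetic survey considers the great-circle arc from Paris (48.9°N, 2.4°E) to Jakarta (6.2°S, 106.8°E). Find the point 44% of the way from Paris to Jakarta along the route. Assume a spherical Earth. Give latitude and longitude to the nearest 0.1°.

Convert each endpoint to a unit vector on the sphere (x = cos φ cos λ, y = cos φ sin λ, z = sin φ).
The central angle between the endpoints is δ = arccos(p₁·p₂) ≈ 1.817 rad (104.1°).
Interpolate at f = 0.44 with slerp weights a = sin((1−f)δ)/sin δ ≈ 0.877, b = sin(fδ)/sin δ ≈ 0.739.
p = a·p₁ + b·p₂ ≈ (0.364, 0.728, 0.581); φ = arcsin(p_z) ≈ 35.54°, λ = atan2(p_y, p_x) ≈ 63.44°.

≈ 35.5°N, 63.4°E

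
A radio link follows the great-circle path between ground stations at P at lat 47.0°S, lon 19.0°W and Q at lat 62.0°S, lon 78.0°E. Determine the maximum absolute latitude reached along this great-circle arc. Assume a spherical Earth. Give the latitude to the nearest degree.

The great circle lies in the plane with unit normal n̂ = (p₁ × p₂)/|p₁ × p₂|.
Here n̂_z ≈ +0.400; the vertex latitude is φ_max = arccos|n̂_z| ≈ 66.4°.
Check via Clairaut: cos φ_max = |cos φ₁| · sin C = cos(47.0°)·sin(144.1°) ≈ 0.400, again giving ≈ 66.4°.

≈ 66°S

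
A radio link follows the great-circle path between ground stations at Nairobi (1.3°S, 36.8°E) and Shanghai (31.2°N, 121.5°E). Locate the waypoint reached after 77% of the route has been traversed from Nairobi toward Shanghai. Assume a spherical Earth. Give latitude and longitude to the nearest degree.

Write both endpoints as unit vectors p₁, p₂ with components (cos φ cos λ, cos φ sin λ, sin φ).
The central angle between the endpoints is δ = arccos(p₁·p₂) ≈ 1.504 rad (86.1°).
Interpolate at f = 0.77 with slerp weights a = sin((1−f)δ)/sin δ ≈ 0.340, b = sin(fδ)/sin δ ≈ 0.918.
p = a·p₁ + b·p₂ ≈ (-0.138, 0.873, 0.468); φ = arcsin(p_z) ≈ 27.89°, λ = atan2(p_y, p_x) ≈ 99.00°.

≈ (28°N, 99°E)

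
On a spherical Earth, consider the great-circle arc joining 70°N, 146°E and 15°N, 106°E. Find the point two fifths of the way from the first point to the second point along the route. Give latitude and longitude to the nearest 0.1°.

Write both endpoints as unit vectors p₁, p₂ with components (cos φ cos λ, cos φ sin λ, sin φ).
The central angle between the endpoints is δ = arccos(p₁·p₂) ≈ 1.051 rad (60.2°).
Interpolate at f = 2/5 with slerp weights a = sin((1−f)δ)/sin δ ≈ 0.679, b = sin(fδ)/sin δ ≈ 0.470.
p = a·p₁ + b·p₂ ≈ (-0.318, 0.567, 0.760); φ = arcsin(p_z) ≈ 49.48°, λ = atan2(p_y, p_x) ≈ 119.29°.

≈ 49.5°N, 119.3°E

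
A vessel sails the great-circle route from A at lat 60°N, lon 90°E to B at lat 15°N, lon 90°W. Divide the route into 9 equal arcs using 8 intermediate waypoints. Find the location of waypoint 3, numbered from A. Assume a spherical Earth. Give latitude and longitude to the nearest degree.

≈ lat 85°N, lon 90°W

The haversine formula gives a central angle δ ≈ 1.833 rad (105.0°) between the endpoints.
Interpolate at f = 3/9 with slerp weights a = sin((1−f)δ)/sin δ ≈ 0.973, b = sin(fδ)/sin δ ≈ 0.594.
p = a·p₁ + b·p₂ ≈ (0.000, -0.087, 0.996); φ = arcsin(p_z) ≈ 85.00°, λ = atan2(p_y, p_x) ≈ -90.00°.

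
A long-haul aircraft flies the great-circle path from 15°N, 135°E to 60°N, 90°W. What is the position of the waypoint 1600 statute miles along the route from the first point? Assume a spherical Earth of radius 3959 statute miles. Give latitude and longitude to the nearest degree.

≈ 36°N, 145°E

Convert each endpoint to a unit vector on the sphere (x = cos φ cos λ, y = cos φ sin λ, z = sin φ).
The central angle between the endpoints is δ = arccos(p₁·p₂) ≈ 1.688 rad (96.7°). The total great-circle distance is δ·R ≈ 1.688 × 3959 ≈ 6684 mi, so the target fraction is f = 1600/6684 ≈ 0.239.
Interpolate at f ≈ 0.239 with slerp weights a = sin((1−f)δ)/sin δ ≈ 0.966, b = sin(fδ)/sin δ ≈ 0.396.
p = a·p₁ + b·p₂ ≈ (-0.660, 0.462, 0.593); φ = arcsin(p_z) ≈ 36.36°, λ = atan2(p_y, p_x) ≈ 145.01°.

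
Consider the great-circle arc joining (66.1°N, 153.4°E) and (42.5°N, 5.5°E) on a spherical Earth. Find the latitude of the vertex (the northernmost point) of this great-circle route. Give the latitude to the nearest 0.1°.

≈ 80.2°N

The great circle lies in the plane with unit normal n̂ = (p₁ × p₂)/|p₁ × p₂|.
Here n̂_z ≈ -0.170; the vertex latitude is φ_max = arccos|n̂_z| ≈ 80.2°.
Check via Clairaut: cos φ_max = |cos φ₁| · sin C = cos(66.1°)·sin(24.9°) ≈ 0.170, again giving ≈ 80.2°.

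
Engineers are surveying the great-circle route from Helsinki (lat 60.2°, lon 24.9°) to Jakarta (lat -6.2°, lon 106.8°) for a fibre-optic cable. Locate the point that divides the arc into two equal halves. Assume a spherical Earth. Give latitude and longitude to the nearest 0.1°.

From cos δ = sin φ₁ sin φ₂ + cos φ₁ cos φ₂ cos Δλ, the central angle is δ ≈ 1.595 rad (91.4°).
Interpolate at f = 1/2 with slerp weights a = sin((1−f)δ)/sin δ ≈ 0.716, b = sin(fδ)/sin δ ≈ 0.716.
p = a·p₁ + b·p₂ ≈ (0.117, 0.831, 0.544); φ = arcsin(p_z) ≈ 32.94°, λ = atan2(p_y, p_x) ≈ 81.99°.

≈ lat 32.9°, lon 82.0°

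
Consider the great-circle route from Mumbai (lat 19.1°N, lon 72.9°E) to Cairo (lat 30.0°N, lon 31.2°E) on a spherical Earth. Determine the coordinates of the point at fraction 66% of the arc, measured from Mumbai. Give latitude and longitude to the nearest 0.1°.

≈ lat 27.7°N, lon 46.2°E

Convert each endpoint to a unit vector on the sphere (x = cos φ cos λ, y = cos φ sin λ, z = sin φ).
The central angle between the endpoints is δ = arccos(p₁·p₂) ≈ 0.685 rad (39.2°).
Interpolate at f = 0.66 with slerp weights a = sin((1−f)δ)/sin δ ≈ 0.365, b = sin(fδ)/sin δ ≈ 0.690.
p = a·p₁ + b·p₂ ≈ (0.613, 0.639, 0.465); φ = arcsin(p_z) ≈ 27.68°, λ = atan2(p_y, p_x) ≈ 46.21°.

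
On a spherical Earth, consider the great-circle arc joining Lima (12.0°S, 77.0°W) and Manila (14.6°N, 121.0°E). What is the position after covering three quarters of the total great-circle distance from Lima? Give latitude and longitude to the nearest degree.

≈ (15°N, 163°E)

Convert each endpoint to a unit vector on the sphere (x = cos φ cos λ, y = cos φ sin λ, z = sin φ).
The central angle between the endpoints is δ = arccos(p₁·p₂) ≈ 2.833 rad (162.3°).
Interpolate at f = 3/4 with slerp weights a = sin((1−f)δ)/sin δ ≈ 2.139, b = sin(fδ)/sin δ ≈ 2.797.
p = a·p₁ + b·p₂ ≈ (-0.924, 0.282, 0.260); φ = arcsin(p_z) ≈ 15.09°, λ = atan2(p_y, p_x) ≈ 163.04°.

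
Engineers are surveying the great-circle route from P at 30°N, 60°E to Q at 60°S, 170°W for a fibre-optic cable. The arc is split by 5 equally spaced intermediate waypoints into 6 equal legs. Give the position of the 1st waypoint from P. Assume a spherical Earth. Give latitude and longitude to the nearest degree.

≈ 11°N, 72°E

The haversine formula gives a central angle δ ≈ 2.362 rad (135.3°) between the endpoints.
Interpolate at f = 1/6 with slerp weights a = sin((1−f)δ)/sin δ ≈ 1.312, b = sin(fδ)/sin δ ≈ 0.546.
p = a·p₁ + b·p₂ ≈ (0.299, 0.936, 0.183); φ = arcsin(p_z) ≈ 10.56°, λ = atan2(p_y, p_x) ≈ 72.28°.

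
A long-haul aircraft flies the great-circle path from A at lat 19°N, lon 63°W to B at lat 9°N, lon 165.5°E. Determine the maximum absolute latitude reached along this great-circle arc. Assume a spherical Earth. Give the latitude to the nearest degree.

The great circle lies in the plane with unit normal n̂ = (p₁ × p₂)/|p₁ × p₂|.
Here n̂_z ≈ -0.850; the vertex latitude is φ_max = arccos|n̂_z| ≈ 31.8°.

≈ 32°N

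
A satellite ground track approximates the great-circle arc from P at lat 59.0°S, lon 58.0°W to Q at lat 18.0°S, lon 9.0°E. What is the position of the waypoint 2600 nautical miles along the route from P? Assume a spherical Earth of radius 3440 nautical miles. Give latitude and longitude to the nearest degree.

Write both endpoints as unit vectors p₁, p₂ with components (cos φ cos λ, cos φ sin λ, sin φ).
The central angle between the endpoints is δ = arccos(p₁·p₂) ≈ 1.097 rad (62.9°). The total great-circle distance is δ·R ≈ 1.097 × 3440 ≈ 3774 nmi, so the target fraction is f = 2600/3774 ≈ 0.689.
Interpolate at f ≈ 0.689 with slerp weights a = sin((1−f)δ)/sin δ ≈ 0.376, b = sin(fδ)/sin δ ≈ 0.771.
p = a·p₁ + b·p₂ ≈ (0.827, -0.050, -0.561); φ = arcsin(p_z) ≈ -34.09°, λ = atan2(p_y, p_x) ≈ -3.43°.

≈ lat 34°S, lon 3°W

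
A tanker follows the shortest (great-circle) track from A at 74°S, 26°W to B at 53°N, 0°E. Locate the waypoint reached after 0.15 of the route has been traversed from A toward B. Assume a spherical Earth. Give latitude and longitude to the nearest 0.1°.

≈ 55.3°S, 14.8°W

Convert each endpoint to a unit vector on the sphere (x = cos φ cos λ, y = cos φ sin λ, z = sin φ).
The central angle between the endpoints is δ = arccos(p₁·p₂) ≈ 2.238 rad (128.2°).
Interpolate at f = 0.15 with slerp weights a = sin((1−f)δ)/sin δ ≈ 1.204, b = sin(fδ)/sin δ ≈ 0.419.
p = a·p₁ + b·p₂ ≈ (0.550, -0.145, -0.822); φ = arcsin(p_z) ≈ -55.29°, λ = atan2(p_y, p_x) ≈ -14.80°.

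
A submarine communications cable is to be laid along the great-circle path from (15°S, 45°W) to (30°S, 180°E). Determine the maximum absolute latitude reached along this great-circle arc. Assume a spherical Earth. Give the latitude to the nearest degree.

≈ 48°S

The great circle lies in the plane with unit normal n̂ = (p₁ × p₂)/|p₁ × p₂|.
Here n̂_z ≈ -0.667; the vertex latitude is φ_max = arccos|n̂_z| ≈ 48.2°.
Check via Clairaut: cos φ_max = |cos φ₁| · sin C = cos(15.0°)·sin(136.3°) ≈ 0.667, again giving ≈ 48.2°.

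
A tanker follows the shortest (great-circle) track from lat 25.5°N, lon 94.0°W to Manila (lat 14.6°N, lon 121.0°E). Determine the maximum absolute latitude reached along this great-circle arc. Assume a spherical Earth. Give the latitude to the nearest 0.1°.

The great circle lies in the plane with unit normal n̂ = (p₁ × p₂)/|p₁ × p₂|.
Here n̂_z ≈ -0.630; the vertex latitude is φ_max = arccos|n̂_z| ≈ 50.9°.

≈ 50.9°N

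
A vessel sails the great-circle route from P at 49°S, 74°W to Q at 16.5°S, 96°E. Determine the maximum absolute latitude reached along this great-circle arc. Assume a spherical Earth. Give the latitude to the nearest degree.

≈ 83°S

The great circle lies in the plane with unit normal n̂ = (p₁ × p₂)/|p₁ × p₂|.
Here n̂_z ≈ +0.119; the vertex latitude is φ_max = arccos|n̂_z| ≈ 83.1°.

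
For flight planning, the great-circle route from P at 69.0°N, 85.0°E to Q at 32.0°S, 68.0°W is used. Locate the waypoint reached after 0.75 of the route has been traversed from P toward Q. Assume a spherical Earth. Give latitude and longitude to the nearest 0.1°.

≈ 2.1°N, 59.7°W

Write both endpoints as unit vectors p₁, p₂ with components (cos φ cos λ, cos φ sin λ, sin φ).
The central angle between the endpoints is δ = arccos(p₁·p₂) ≈ 2.443 rad (140.0°).
Interpolate at f = 0.75 with slerp weights a = sin((1−f)δ)/sin δ ≈ 0.891, b = sin(fδ)/sin δ ≈ 1.501.
p = a·p₁ + b·p₂ ≈ (0.505, -0.862, 0.036); φ = arcsin(p_z) ≈ 2.08°, λ = atan2(p_y, p_x) ≈ -59.66°.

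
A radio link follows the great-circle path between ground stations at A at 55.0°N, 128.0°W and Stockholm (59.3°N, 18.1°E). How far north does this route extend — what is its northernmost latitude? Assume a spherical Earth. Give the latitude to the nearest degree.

≈ 79°N

The great circle lies in the plane with unit normal n̂ = (p₁ × p₂)/|p₁ × p₂|.
Here n̂_z ≈ +0.184; the vertex latitude is φ_max = arccos|n̂_z| ≈ 79.4°.
Check via Clairaut: cos φ_max = |cos φ₁| · sin C = cos(55.0°)·sin(18.7°) ≈ 0.184, again giving ≈ 79.4°.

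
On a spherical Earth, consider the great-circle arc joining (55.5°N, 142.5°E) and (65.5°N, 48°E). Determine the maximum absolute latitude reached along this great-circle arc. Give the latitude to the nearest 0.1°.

≈ 69.9°N

The great circle lies in the plane with unit normal n̂ = (p₁ × p₂)/|p₁ × p₂|.
Here n̂_z ≈ -0.343; the vertex latitude is φ_max = arccos|n̂_z| ≈ 69.9°.
Check via Clairaut: cos φ_max = |cos φ₁| · sin C = cos(55.5°)·sin(37.3°) ≈ 0.343, again giving ≈ 69.9°.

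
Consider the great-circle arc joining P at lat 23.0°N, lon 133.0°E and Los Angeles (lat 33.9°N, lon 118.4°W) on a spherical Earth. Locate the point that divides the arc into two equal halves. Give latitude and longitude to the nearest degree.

From cos δ = sin φ₁ sin φ₂ + cos φ₁ cos φ₂ cos Δλ, the central angle is δ ≈ 1.597 rad (91.5°).
Interpolate at f = 1/2 with slerp weights a = sin((1−f)δ)/sin δ ≈ 0.716, b = sin(fδ)/sin δ ≈ 0.716.
p = a·p₁ + b·p₂ ≈ (-0.733, -0.041, 0.679); φ = arcsin(p_z) ≈ 42.80°, λ = atan2(p_y, p_x) ≈ -176.81°.

≈ lat 43°N, lon 177°W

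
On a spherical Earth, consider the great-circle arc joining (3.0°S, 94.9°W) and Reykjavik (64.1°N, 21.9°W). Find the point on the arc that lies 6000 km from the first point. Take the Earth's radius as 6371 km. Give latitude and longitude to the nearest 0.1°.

≈ (44.6°N, 66.5°W)

Convert each endpoint to a unit vector on the sphere (x = cos φ cos λ, y = cos φ sin λ, z = sin φ).
The central angle between the endpoints is δ = arccos(p₁·p₂) ≈ 1.490 rad (85.4°). The total great-circle distance is δ·R ≈ 1.490 × 6371 ≈ 9494 km, so the target fraction is f = 6000/9494 ≈ 0.632.
Interpolate at f ≈ 0.632 with slerp weights a = sin((1−f)δ)/sin δ ≈ 0.523, b = sin(fδ)/sin δ ≈ 0.811.
p = a·p₁ + b·p₂ ≈ (0.284, -0.653, 0.702); φ = arcsin(p_z) ≈ 44.62°, λ = atan2(p_y, p_x) ≈ -66.47°.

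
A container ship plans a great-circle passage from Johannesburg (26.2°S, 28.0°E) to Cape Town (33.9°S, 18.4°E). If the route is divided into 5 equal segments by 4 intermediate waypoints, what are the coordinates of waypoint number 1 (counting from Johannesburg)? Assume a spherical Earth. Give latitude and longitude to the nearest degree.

≈ (28°S, 26°E)

Convert each endpoint to a unit vector on the sphere (x = cos φ cos λ, y = cos φ sin λ, z = sin φ).
The central angle between the endpoints is δ = arccos(p₁·p₂) ≈ 0.198 rad (11.3°).
Interpolate at f = 1/5 with slerp weights a = sin((1−f)δ)/sin δ ≈ 0.802, b = sin(fδ)/sin δ ≈ 0.201.
p = a·p₁ + b·p₂ ≈ (0.794, 0.391, -0.466); φ = arcsin(p_z) ≈ -27.79°, λ = atan2(p_y, p_x) ≈ 26.20°.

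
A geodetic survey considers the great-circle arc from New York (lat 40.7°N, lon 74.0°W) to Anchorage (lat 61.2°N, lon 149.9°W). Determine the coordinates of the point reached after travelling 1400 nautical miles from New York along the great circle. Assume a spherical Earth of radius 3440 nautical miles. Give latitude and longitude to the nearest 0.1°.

≈ lat 56.5°N, lon 100.5°W

Write both endpoints as unit vectors p₁, p₂ with components (cos φ cos λ, cos φ sin λ, sin φ).
The central angle between the endpoints is δ = arccos(p₁·p₂) ≈ 0.849 rad (48.7°). The total great-circle distance is δ·R ≈ 0.849 × 3440 ≈ 2922 nmi, so the target fraction is f = 1400/2922 ≈ 0.479.
Interpolate at f ≈ 0.479 with slerp weights a = sin((1−f)δ)/sin δ ≈ 0.570, b = sin(fδ)/sin δ ≈ 0.527.
p = a·p₁ + b·p₂ ≈ (-0.101, -0.543, 0.834); φ = arcsin(p_z) ≈ 56.49°, λ = atan2(p_y, p_x) ≈ -100.49°.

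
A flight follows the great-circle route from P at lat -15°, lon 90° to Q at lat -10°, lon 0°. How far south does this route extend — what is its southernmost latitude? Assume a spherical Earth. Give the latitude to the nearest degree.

The great circle lies in the plane with unit normal n̂ = (p₁ × p₂)/|p₁ × p₂|.
Here n̂_z ≈ -0.952; the vertex latitude is φ_max = arccos|n̂_z| ≈ 17.8°.
Check via Clairaut: cos φ_max = |cos φ₁| · sin C = cos(15.0°)·sin(99.7°) ≈ 0.952, again giving ≈ 17.8°.

≈ -18°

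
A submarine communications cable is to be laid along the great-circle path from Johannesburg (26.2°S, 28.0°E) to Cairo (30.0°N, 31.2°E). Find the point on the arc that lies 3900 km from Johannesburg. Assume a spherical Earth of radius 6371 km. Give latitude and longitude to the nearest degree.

≈ (9°N, 30°E)

The haversine formula gives a central angle δ ≈ 0.982 rad (56.3°) between the endpoints. The total great-circle distance is δ·R ≈ 0.982 × 6371 ≈ 6258 km, so the target fraction is f = 3900/6258 ≈ 0.623.
Interpolate at f ≈ 0.623 with slerp weights a = sin((1−f)δ)/sin δ ≈ 0.435, b = sin(fδ)/sin δ ≈ 0.691.
p = a·p₁ + b·p₂ ≈ (0.856, 0.493, 0.153); φ = arcsin(p_z) ≈ 8.82°, λ = atan2(p_y, p_x) ≈ 29.94°.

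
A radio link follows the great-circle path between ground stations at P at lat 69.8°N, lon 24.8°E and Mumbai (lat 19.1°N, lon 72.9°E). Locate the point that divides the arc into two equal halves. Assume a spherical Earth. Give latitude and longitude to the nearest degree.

≈ lat 46°N, lon 61°E

From cos δ = sin φ₁ sin φ₂ + cos φ₁ cos φ₂ cos Δλ, the central angle is δ ≈ 1.018 rad (58.3°).
Interpolate at f = 1/2 with slerp weights a = sin((1−f)δ)/sin δ ≈ 0.573, b = sin(fδ)/sin δ ≈ 0.573.
p = a·p₁ + b·p₂ ≈ (0.339, 0.600, 0.725); φ = arcsin(p_z) ≈ 46.45°, λ = atan2(p_y, p_x) ≈ 60.57°.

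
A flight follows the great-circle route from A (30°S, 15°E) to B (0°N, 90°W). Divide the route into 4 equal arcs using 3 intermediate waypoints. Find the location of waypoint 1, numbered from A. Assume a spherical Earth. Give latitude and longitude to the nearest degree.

≈ (30°S, 15°W)

The haversine formula gives a central angle δ ≈ 1.797 rad (103.0°) between the endpoints.
Interpolate at f = 1/4 with slerp weights a = sin((1−f)δ)/sin δ ≈ 1.001, b = sin(fδ)/sin δ ≈ 0.446.
p = a·p₁ + b·p₂ ≈ (0.837, -0.221, -0.500); φ = arcsin(p_z) ≈ -30.02°, λ = atan2(p_y, p_x) ≈ -14.81°.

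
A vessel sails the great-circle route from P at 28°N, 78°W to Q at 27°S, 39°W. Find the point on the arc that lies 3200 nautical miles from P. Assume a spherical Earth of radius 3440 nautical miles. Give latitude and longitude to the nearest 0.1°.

≈ 16.2°S, 47.3°W

Convert each endpoint to a unit vector on the sphere (x = cos φ cos λ, y = cos φ sin λ, z = sin φ).
The central angle between the endpoints is δ = arccos(p₁·p₂) ≈ 1.161 rad (66.5°). The total great-circle distance is δ·R ≈ 1.161 × 3440 ≈ 3994 nmi, so the target fraction is f = 3200/3994 ≈ 0.801.
Interpolate at f ≈ 0.801 with slerp weights a = sin((1−f)δ)/sin δ ≈ 0.250, b = sin(fδ)/sin δ ≈ 0.874.
p = a·p₁ + b·p₂ ≈ (0.651, -0.706, -0.280); φ = arcsin(p_z) ≈ -16.24°, λ = atan2(p_y, p_x) ≈ -47.30°.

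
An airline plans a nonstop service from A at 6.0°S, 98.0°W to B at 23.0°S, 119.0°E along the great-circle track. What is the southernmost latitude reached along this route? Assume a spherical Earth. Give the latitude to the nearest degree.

The great circle lies in the plane with unit normal n̂ = (p₁ × p₂)/|p₁ × p₂|.
Here n̂_z ≈ -0.761; the vertex latitude is φ_max = arccos|n̂_z| ≈ 40.4°.
Check via Clairaut: cos φ_max = |cos φ₁| · sin C = cos(6.0°)·sin(130.0°) ≈ 0.761, again giving ≈ 40.4°.

≈ 40°S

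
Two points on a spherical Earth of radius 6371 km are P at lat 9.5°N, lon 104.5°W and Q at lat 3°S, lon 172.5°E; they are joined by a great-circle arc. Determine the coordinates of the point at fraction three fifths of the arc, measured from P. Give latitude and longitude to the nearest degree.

≈ lat 3°N, lon 155°W

Convert each endpoint to a unit vector on the sphere (x = cos φ cos λ, y = cos φ sin λ, z = sin φ).
The central angle between the endpoints is δ = arccos(p₁·p₂) ≈ 1.459 rad (83.6°).
Interpolate at f = 3/5 with slerp weights a = sin((1−f)δ)/sin δ ≈ 0.555, b = sin(fδ)/sin δ ≈ 0.773.
p = a·p₁ + b·p₂ ≈ (-0.902, -0.429, 0.051); φ = arcsin(p_z) ≈ 2.93°, λ = atan2(p_y, p_x) ≈ -154.57°.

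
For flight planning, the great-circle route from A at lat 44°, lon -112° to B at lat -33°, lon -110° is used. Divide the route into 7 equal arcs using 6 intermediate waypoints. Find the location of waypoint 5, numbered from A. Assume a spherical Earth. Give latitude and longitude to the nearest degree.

≈ lat -11°, lon -111°

The haversine formula gives a central angle δ ≈ 1.344 rad (77.0°) between the endpoints.
Interpolate at f = 5/7 with slerp weights a = sin((1−f)δ)/sin δ ≈ 0.385, b = sin(fδ)/sin δ ≈ 0.841.
p = a·p₁ + b·p₂ ≈ (-0.345, -0.919, -0.191); φ = arcsin(p_z) ≈ -11.00°, λ = atan2(p_y, p_x) ≈ -110.56°.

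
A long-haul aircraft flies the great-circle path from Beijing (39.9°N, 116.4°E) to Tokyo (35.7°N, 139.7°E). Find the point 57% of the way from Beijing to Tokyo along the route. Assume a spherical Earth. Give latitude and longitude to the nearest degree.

Convert each endpoint to a unit vector on the sphere (x = cos φ cos λ, y = cos φ sin λ, z = sin φ).
The central angle between the endpoints is δ = arccos(p₁·p₂) ≈ 0.329 rad (18.8°).
Interpolate at f = 0.57 with slerp weights a = sin((1−f)δ)/sin δ ≈ 0.436, b = sin(fδ)/sin δ ≈ 0.577.
p = a·p₁ + b·p₂ ≈ (-0.506, 0.603, 0.617); φ = arcsin(p_z) ≈ 38.07°, λ = atan2(p_y, p_x) ≈ 130.02°.

≈ 38°N, 130°E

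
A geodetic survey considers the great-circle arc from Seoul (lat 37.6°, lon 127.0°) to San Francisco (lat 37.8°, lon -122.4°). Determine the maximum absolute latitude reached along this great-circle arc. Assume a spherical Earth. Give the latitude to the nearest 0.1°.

The great circle lies in the plane with unit normal n̂ = (p₁ × p₂)/|p₁ × p₂|.
Here n̂_z ≈ +0.593; the vertex latitude is φ_max = arccos|n̂_z| ≈ 53.6°.
Check via Clairaut: cos φ_max = |cos φ₁| · sin C = cos(37.6°)·sin(48.5°) ≈ 0.593, again giving ≈ 53.6°.

≈ 53.6°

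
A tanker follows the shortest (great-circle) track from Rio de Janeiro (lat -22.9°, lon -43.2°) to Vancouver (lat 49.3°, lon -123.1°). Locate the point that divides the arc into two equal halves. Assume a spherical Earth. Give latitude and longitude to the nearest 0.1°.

Convert each endpoint to a unit vector on the sphere (x = cos φ cos λ, y = cos φ sin λ, z = sin φ).
The central angle between the endpoints is δ = arccos(p₁·p₂) ≈ 1.762 rad (100.9°).
Interpolate at f = 1/2 with slerp weights a = sin((1−f)δ)/sin δ ≈ 0.786, b = sin(fδ)/sin δ ≈ 0.786.
p = a·p₁ + b·p₂ ≈ (0.248, -0.924, 0.290); φ = arcsin(p_z) ≈ 16.85°, λ = atan2(p_y, p_x) ≈ -75.00°.

≈ lat 16.8°, lon -75.0°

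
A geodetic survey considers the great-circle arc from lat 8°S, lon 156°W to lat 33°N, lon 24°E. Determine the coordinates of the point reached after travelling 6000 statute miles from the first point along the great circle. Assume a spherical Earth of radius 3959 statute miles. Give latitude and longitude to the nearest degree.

Convert each endpoint to a unit vector on the sphere (x = cos φ cos λ, y = cos φ sin λ, z = sin φ).
The central angle between the endpoints is δ = arccos(p₁·p₂) ≈ 2.705 rad (155.0°). The total great-circle distance is δ·R ≈ 2.705 × 3959 ≈ 10710 mi, so the target fraction is f = 6000/10710 ≈ 0.560.
Interpolate at f ≈ 0.560 with slerp weights a = sin((1−f)δ)/sin δ ≈ 2.196, b = sin(fδ)/sin δ ≈ 2.363.
p = a·p₁ + b·p₂ ≈ (-0.177, -0.079, 0.981); φ = arcsin(p_z) ≈ 78.83°, λ = atan2(p_y, p_x) ≈ -156.00°.

≈ lat 79°N, lon 156°W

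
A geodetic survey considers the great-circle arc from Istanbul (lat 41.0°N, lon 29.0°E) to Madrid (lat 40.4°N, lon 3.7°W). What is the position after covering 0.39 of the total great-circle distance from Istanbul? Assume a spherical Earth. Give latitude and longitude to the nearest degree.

Write both endpoints as unit vectors p₁, p₂ with components (cos φ cos λ, cos φ sin λ, sin φ).
The central angle between the endpoints is δ = arccos(p₁·p₂) ≈ 0.430 rad (24.7°).
Interpolate at f = 0.39 with slerp weights a = sin((1−f)δ)/sin δ ≈ 0.622, b = sin(fδ)/sin δ ≈ 0.400.
p = a·p₁ + b·p₂ ≈ (0.715, 0.208, 0.668); φ = arcsin(p_z) ≈ 41.88°, λ = atan2(p_y, p_x) ≈ 16.22°.

≈ lat 42°N, lon 16°E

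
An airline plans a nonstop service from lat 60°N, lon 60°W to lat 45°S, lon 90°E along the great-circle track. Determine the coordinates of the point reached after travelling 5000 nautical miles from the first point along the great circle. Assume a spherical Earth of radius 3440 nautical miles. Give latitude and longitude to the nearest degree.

Write both endpoints as unit vectors p₁, p₂ with components (cos φ cos λ, cos φ sin λ, sin φ).
The central angle between the endpoints is δ = arccos(p₁·p₂) ≈ 2.735 rad (156.7°). The total great-circle distance is δ·R ≈ 2.735 × 3440 ≈ 9409 nmi, so the target fraction is f = 5000/9409 ≈ 0.531.
Interpolate at f ≈ 0.531 with slerp weights a = sin((1−f)δ)/sin δ ≈ 2.425, b = sin(fδ)/sin δ ≈ 2.512.
p = a·p₁ + b·p₂ ≈ (0.606, 0.727, 0.323); φ = arcsin(p_z) ≈ 18.87°, λ = atan2(p_y, p_x) ≈ 50.16°.

≈ lat 19°N, lon 50°E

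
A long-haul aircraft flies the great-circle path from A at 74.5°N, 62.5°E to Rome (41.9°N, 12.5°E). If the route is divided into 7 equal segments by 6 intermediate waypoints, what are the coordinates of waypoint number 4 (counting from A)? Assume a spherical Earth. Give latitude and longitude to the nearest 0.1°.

≈ 57.6°N, 22.6°E

From cos δ = sin φ₁ sin φ₂ + cos φ₁ cos φ₂ cos Δλ, the central angle is δ ≈ 0.690 rad (39.5°).
Interpolate at f = 4/7 with slerp weights a = sin((1−f)δ)/sin δ ≈ 0.458, b = sin(fδ)/sin δ ≈ 0.603.
p = a·p₁ + b·p₂ ≈ (0.495, 0.206, 0.844); φ = arcsin(p_z) ≈ 57.58°, λ = atan2(p_y, p_x) ≈ 22.57°.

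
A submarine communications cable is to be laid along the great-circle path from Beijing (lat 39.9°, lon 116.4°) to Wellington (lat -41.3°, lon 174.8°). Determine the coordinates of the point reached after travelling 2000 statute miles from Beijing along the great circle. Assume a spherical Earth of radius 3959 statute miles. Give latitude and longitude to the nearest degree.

Convert each endpoint to a unit vector on the sphere (x = cos φ cos λ, y = cos φ sin λ, z = sin φ).
The central angle between the endpoints is δ = arccos(p₁·p₂) ≈ 1.692 rad (97.0°). The total great-circle distance is δ·R ≈ 1.692 × 3959 ≈ 6700 mi, so the target fraction is f = 2000/6700 ≈ 0.298.
Interpolate at f ≈ 0.298 with slerp weights a = sin((1−f)δ)/sin δ ≈ 0.934, b = sin(fδ)/sin δ ≈ 0.488.
p = a·p₁ + b·p₂ ≈ (-0.683, 0.675, 0.277); φ = arcsin(p_z) ≈ 16.11°, λ = atan2(p_y, p_x) ≈ 135.35°.

≈ lat 16°, lon 135°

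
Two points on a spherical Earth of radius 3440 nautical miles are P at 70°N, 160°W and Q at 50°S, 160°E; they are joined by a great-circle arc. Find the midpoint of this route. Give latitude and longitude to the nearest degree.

≈ 11°N, 174°E

Write both endpoints as unit vectors p₁, p₂ with components (cos φ cos λ, cos φ sin λ, sin φ).
The central angle between the endpoints is δ = arccos(p₁·p₂) ≈ 2.155 rad (123.5°).
Interpolate at f = 1/2 with slerp weights a = sin((1−f)δ)/sin δ ≈ 1.056, b = sin(fδ)/sin δ ≈ 1.056.
p = a·p₁ + b·p₂ ≈ (-0.977, 0.109, 0.183); φ = arcsin(p_z) ≈ 10.56°, λ = atan2(p_y, p_x) ≈ 173.66°.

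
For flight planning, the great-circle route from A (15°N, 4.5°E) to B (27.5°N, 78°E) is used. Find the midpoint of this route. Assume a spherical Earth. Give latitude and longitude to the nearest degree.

Write both endpoints as unit vectors p₁, p₂ with components (cos φ cos λ, cos φ sin λ, sin φ).
The central angle between the endpoints is δ = arccos(p₁·p₂) ≈ 1.199 rad (68.7°).
Interpolate at f = 1/2 with slerp weights a = sin((1−f)δ)/sin δ ≈ 0.606, b = sin(fδ)/sin δ ≈ 0.606.
p = a·p₁ + b·p₂ ≈ (0.695, 0.571, 0.436); φ = arcsin(p_z) ≈ 25.88°, λ = atan2(p_y, p_x) ≈ 39.43°.

≈ (26°N, 39°E)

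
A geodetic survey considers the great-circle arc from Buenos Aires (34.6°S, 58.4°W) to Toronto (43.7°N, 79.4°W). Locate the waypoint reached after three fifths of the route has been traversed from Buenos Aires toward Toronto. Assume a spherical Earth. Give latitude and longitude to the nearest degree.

≈ 12°N, 70°W

From cos δ = sin φ₁ sin φ₂ + cos φ₁ cos φ₂ cos Δλ, the central angle is δ ≈ 1.407 rad (80.6°).
Interpolate at f = 3/5 with slerp weights a = sin((1−f)δ)/sin δ ≈ 0.541, b = sin(fδ)/sin δ ≈ 0.758.
p = a·p₁ + b·p₂ ≈ (0.334, -0.917, 0.216); φ = arcsin(p_z) ≈ 12.49°, λ = atan2(p_y, p_x) ≈ -70.00°.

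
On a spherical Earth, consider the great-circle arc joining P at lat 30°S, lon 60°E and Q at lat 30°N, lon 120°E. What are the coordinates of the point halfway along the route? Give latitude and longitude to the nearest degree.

≈ lat 0°N, lon 90°E

Write both endpoints as unit vectors p₁, p₂ with components (cos φ cos λ, cos φ sin λ, sin φ).
The central angle between the endpoints is δ = arccos(p₁·p₂) ≈ 1.445 rad (82.8°).
Interpolate at f = 1/2 with slerp weights a = sin((1−f)δ)/sin δ ≈ 0.667, b = sin(fδ)/sin δ ≈ 0.667.
p = a·p₁ + b·p₂ ≈ (0.000, 1.000, 0.000); φ = arcsin(p_z) ≈ 0.00°, λ = atan2(p_y, p_x) ≈ 90.00°.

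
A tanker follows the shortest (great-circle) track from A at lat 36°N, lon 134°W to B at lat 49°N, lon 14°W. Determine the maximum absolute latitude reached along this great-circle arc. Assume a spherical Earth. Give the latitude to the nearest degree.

≈ 62°N

The great circle lies in the plane with unit normal n̂ = (p₁ × p₂)/|p₁ × p₂|.
Here n̂_z ≈ +0.467; the vertex latitude is φ_max = arccos|n̂_z| ≈ 62.2°.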